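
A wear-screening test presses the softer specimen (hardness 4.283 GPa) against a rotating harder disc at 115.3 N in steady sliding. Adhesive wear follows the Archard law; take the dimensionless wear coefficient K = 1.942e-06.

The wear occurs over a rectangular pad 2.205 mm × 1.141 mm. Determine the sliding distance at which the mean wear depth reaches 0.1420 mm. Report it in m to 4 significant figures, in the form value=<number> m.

value=6834 m

Intermediate values are shown rounded, and the algebra holds full precision. Rounded just once, at 4 significant digits.
Hardness H = 4.283 GPa = 4.283e+09 Pa.
Pad sides 2.205 mm × 1.141 mm = 0.002205 m × 0.001141 m. Contact area A = 0.002205 m × 0.001141 m = 2.516e-06 m².
Depth limit h_lim = 0.1420 mm = 1.420e-04 m.
In SI base units: W = 115.3 N, H = 4.283e+09 Pa, K = 1.942e-06.
At the depth limit, V_lim = h_lim·A = 1.420e-04 · 2.516e-06 = 3.573e-10 m³.
Inverting, life L = V_lim·H/(K·W) = 3.573e-10 · 4.283e+09 / (1.942e-06 · 115.3) = 6834 m.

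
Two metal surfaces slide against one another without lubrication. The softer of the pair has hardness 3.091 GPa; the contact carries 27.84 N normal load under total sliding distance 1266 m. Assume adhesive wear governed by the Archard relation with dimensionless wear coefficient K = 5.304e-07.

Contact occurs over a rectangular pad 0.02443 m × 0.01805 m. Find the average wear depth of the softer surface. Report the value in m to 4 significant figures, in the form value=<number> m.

The computation holds full float precision. Intermediates appear rounded — a lone final rounding: four significant figures.
Hardness H = 3.091 GPa = 3.091e+09 Pa.
Contact area A = 0.02443 m × 0.01805 m = 4.410e-04 m².
As SI base values: W = 27.84 N, H = 3.091e+09 Pa, K = 5.304e-07.
By Archard's law, V = K·W·L/H = 5.304e-07 · 27.84 · 1266 / 3.091e+09 = 6.048e-12 m³.
Depth h = V/A = 6.048e-12 / 4.410e-04 = 1.372e-08 m.

value=1.372e-08 m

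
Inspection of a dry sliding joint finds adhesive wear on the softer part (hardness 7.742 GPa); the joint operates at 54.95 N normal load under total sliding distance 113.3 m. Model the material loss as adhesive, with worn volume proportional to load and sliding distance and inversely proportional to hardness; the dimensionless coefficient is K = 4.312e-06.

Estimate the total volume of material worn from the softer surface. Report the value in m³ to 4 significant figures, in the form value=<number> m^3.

Intermediates are shown rounded, and all arithmetic runs at exact precision; one final rounding, at four significant digits.
Convert: Hardness H = 7.742 GPa = 7.742e+09 Pa.
In SI base units, W = 54.95 N, H = 7.742e+09 Pa, K = 4.312e-06.
Worn volume V = K·W·L/H = 4.312e-06 · 54.95 · 113.3 / 7.742e+09 = 3.468e-12 m³.

value=3.468e-12 m^3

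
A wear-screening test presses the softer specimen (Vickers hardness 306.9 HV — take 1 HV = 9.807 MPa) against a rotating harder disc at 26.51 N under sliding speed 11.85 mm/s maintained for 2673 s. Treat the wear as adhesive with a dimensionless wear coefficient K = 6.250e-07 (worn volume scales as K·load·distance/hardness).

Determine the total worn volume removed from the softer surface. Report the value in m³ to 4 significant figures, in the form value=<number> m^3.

value=1.744e-13 m^3

The intermediates appear rounded. The computation runs at full float precision; a single final rounding to 4 significant digits.
Convert: Sliding speed v = 11.85 mm/s = 0.01185 m/s. The distance L = v·t = 0.01185 m/s × 2673 s = 31.68 m.
Convert: Hardness H = 306.9 HV × 9.807 MPa/HV = 3010 MPa = 3.010e+09 Pa.
Collected in SI base units: W = 26.51 N, H = 3.010e+09 Pa, K = 6.250e-07.
Volume removed: V = K·W·L/H = 6.250e-07 · 26.51 · 31.68 / 3.010e+09 = 1.744e-13 m³.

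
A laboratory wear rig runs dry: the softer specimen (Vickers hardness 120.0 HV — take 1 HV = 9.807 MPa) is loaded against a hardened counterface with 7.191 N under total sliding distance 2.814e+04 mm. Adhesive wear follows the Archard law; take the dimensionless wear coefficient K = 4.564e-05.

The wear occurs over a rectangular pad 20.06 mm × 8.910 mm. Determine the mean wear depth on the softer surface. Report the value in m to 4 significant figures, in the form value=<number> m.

value=4.391e-08 m

Intermediate values are displayed rounded — the algebra maintains exact precision — rounded just once: four significant figures.
Path length L = 2.814e+04 mm = 28.14 m.
Hardness H = 120.0 HV × 9.807 MPa/HV = 1177 MPa = 1.177e+09 Pa.
Pad sides 20.06 mm × 8.910 mm = 0.02006 m × 0.008910 m. Contact area A = 0.02006 m × 0.008910 m = 1.787e-04 m².
As SI base values: W = 7.191 N, H = 1.177e+09 Pa, K = 4.564e-05.
Archard volume V = K·W·L/H = 4.564e-05 · 7.191 · 28.14 / 1.177e+09 = 7.848e-12 m³.
Depth of wear h = V/A = 7.848e-12 / 1.787e-04 = 4.391e-08 m.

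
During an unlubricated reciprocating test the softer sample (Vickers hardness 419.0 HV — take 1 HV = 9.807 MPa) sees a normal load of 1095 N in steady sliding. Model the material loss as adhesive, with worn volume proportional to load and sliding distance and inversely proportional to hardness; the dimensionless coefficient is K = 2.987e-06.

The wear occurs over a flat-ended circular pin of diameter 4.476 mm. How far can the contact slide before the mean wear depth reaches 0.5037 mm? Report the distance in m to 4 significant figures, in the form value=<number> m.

value=9957 m

Intermediate values are shown rounded — the algebra runs at full float precision. Rounded just once: four significant digits.
Hardness H = 419.0 HV × 9.807 MPa/HV = 4109 MPa = 4.109e+09 Pa.
Pin diameter d = 4.476 mm = 0.004476 m. Contact area A = π·d²/4 = π·(0.004476 m)²/4 = 1.574e-05 m².
Depth limit h_lim = 0.5037 mm = 5.037e-04 m.
Working in SI base units: W = 1095 N, H = 4.109e+09 Pa, K = 2.987e-06.
Wearable volume V_lim = h_lim·A = 5.037e-04 · 1.574e-05 = 7.926e-09 m³.
Inverting, life L = V_lim·H/(K·W) = 7.926e-09 · 4.109e+09 / (2.987e-06 · 1095) = 9957 m.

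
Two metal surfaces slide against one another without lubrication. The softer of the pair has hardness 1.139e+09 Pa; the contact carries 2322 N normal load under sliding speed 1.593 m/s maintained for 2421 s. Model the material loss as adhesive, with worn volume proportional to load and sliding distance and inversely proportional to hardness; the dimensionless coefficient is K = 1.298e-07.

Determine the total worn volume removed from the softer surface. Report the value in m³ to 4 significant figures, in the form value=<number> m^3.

The computation maintains full float precision. Displayed values are rounded, and a single final rounding: four significant digits.
Convert: Sliding distance L = v·t = 1.593 m/s × 2421 s = 3857 m.
In SI base units: W = 2322 N, H = 1.139e+09 Pa, K = 1.298e-07.
Apply Archard: V = K·W·L/H = 1.298e-07 · 2322 · 3857 / 1.139e+09 = 1.021e-09 m³.

value=1.021e-09 m^3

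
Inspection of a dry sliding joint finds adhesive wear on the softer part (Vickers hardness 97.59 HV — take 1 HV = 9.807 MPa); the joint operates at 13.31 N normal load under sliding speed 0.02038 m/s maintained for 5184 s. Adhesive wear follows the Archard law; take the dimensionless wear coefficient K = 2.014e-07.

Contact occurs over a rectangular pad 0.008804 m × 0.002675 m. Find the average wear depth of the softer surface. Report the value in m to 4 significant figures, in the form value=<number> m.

Each operation keeps full precision; intermediate values are displayed rounded, and rounded just once to four significant figures.
Distance L = v·t = 0.02038 m/s × 5184 s = 105.6 m.
Hardness H = 97.59 HV × 9.807 MPa/HV = 957.1 MPa = 9.571e+08 Pa.
Contact area A = 0.008804 m × 0.002675 m = 2.355e-05 m².
Restated in SI base units: W = 13.31 N, H = 9.571e+08 Pa, K = 2.014e-07.
Archard relation: V = K·W·L/H = 2.014e-07 · 13.31 · 105.6 / 9.571e+08 = 2.959e-13 m³.
Wear depth h = V/A = 2.959e-13 / 2.355e-05 = 1.256e-08 m.

value=1.256e-08 m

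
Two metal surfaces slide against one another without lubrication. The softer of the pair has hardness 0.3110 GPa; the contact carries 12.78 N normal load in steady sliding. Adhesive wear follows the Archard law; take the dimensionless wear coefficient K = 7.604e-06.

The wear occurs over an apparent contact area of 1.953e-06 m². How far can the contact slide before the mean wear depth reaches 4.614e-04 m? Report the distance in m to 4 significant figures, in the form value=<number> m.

All arithmetic runs at full precision. Shown intermediates are rounded. Rounded once at the end to four significant digits.
Hardness H = 0.3110 GPa = 3.110e+08 Pa.
As SI base values: W = 12.78 N, H = 3.110e+08 Pa, K = 7.604e-06.
Wearable volume V_lim = h_lim·A = 4.614e-04 · 1.953e-06 = 9.011e-10 m³.
Life L = V_lim·H/(K·W) = 9.011e-10 · 3.110e+08 / (7.604e-06 · 12.78) = 2884 m.

value=2884 m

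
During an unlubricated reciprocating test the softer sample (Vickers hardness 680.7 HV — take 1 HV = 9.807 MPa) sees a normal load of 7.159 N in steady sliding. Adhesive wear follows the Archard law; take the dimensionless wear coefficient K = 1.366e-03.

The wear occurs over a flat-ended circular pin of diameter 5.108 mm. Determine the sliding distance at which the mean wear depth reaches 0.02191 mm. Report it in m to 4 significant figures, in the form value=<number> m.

Quoted intermediates are rounded; all working math maintains full precision — a single final rounding to four significant digits.
Hardness H = 680.7 HV × 9.807 MPa/HV = 6676 MPa = 6.676e+09 Pa.
Pin diameter d = 5.108 mm = 0.005108 m. Contact area A = π·d²/4 = π·(0.005108 m)²/4 = 2.049e-05 m².
Depth limit h_lim = 0.02191 mm = 2.191e-05 m.
Collected in SI base units: W = 7.159 N, H = 6.676e+09 Pa, K = 1.366e-03.
Limit volume V_lim = h_lim·A = 2.191e-05 · 2.049e-05 = 4.490e-10 m³.
Inverting, life L = V_lim·H/(K·W) = 4.490e-10 · 6.676e+09 / (1.366e-03 · 7.159) = 306.5 m.

value=306.5 m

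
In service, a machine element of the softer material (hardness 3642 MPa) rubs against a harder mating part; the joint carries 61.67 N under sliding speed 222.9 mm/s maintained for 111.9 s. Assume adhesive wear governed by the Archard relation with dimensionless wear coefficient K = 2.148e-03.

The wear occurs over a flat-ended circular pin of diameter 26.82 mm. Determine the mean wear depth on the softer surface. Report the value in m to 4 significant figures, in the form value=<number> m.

The computation holds exact precision; the intermediates are displayed rounded. Rounded just once to four significant digits.
Convert: Sliding speed v = 222.9 mm/s = 0.2229 m/s. Sliding distance L = v·t = 0.2229 m/s × 111.9 s = 24.94 m.
Convert: Hardness H = 3642 MPa = 3.642e+09 Pa.
Convert: Pin diameter d = 26.82 mm = 0.02682 m. Contact area A = π·d²/4 = π·(0.02682 m)²/4 = 5.649e-04 m².
SI base units throughout: W = 61.67 N, H = 3.642e+09 Pa, K = 2.148e-03.
By Archard's law, V = K·W·L/H = 2.148e-03 · 61.67 · 24.94 / 3.642e+09 = 9.072e-10 m³.
Mean wear depth h = V/A = 9.072e-10 / 5.649e-04 = 1.606e-06 m.

value=1.606e-06 m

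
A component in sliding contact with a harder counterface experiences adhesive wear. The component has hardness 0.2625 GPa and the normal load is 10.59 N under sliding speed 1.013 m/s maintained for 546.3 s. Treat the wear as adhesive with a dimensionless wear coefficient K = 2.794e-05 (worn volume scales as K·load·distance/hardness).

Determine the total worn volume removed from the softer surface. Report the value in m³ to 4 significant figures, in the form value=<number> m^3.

value=6.238e-10 m^3

Each operation runs at exact precision, and intermediates are printed rounded, and one last rounding to 4 significant figures.
Distance covered L = v·t = 1.013 m/s × 546.3 s = 553.4 m.
Hardness H = 0.2625 GPa = 2.625e+08 Pa.
In SI base units, W = 10.59 N, H = 2.625e+08 Pa, K = 2.794e-05.
Wear volume V = K·W·L/H = 2.794e-05 · 10.59 · 553.4 / 2.625e+08 = 6.238e-10 m³.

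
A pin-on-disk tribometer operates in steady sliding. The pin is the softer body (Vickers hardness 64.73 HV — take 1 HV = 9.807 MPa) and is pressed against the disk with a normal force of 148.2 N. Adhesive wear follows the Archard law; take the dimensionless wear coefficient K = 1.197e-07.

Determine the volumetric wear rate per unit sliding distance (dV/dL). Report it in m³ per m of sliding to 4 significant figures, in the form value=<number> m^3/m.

Each operation keeps full precision. Intermediates appear rounded; rounded once at the end to 4 significant figures.
Convert: Hardness H = 64.73 HV × 9.807 MPa/HV = 634.8 MPa = 6.348e+08 Pa.
Expressed in SI base units: W = 148.2 N, H = 6.348e+08 Pa, K = 1.197e-07.
Sliding wear rate dV/dL = K·W/H, per unit distance: 1.197e-07 · 148.2 / 6.348e+08 = 2.794e-14 m³/m.

value=2.794e-14 m^3/m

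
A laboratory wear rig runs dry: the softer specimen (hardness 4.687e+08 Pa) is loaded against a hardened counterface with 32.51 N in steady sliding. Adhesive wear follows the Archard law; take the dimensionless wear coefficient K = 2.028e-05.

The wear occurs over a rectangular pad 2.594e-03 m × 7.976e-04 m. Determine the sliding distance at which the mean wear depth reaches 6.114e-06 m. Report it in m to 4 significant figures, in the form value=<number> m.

The intermediates are shown rounded. All arithmetic carries full precision, and a lone final rounding to 4 significant digits.
Contact area A = 2.594e-03 m × 7.976e-04 m = 2.069e-06 m².
Restated in SI base units: W = 32.51 N, H = 4.687e+08 Pa, K = 2.028e-05.
Allowed volume V_lim = h_lim·A = 6.114e-06 · 2.069e-06 = 1.265e-11 m³.
Life L = V_lim·H/(K·W) = 1.265e-11 · 4.687e+08 / (2.028e-05 · 32.51) = 8.993 m.

value=8.993 m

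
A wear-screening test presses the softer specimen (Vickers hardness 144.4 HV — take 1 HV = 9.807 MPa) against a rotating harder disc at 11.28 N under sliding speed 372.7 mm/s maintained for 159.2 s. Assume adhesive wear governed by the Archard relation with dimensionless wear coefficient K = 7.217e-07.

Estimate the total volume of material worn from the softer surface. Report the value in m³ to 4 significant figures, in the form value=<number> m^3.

value=3.411e-13 m^3

Every step carries full precision — the intermediates are printed rounded, and one last rounding: 4 significant figures.
Sliding speed v = 372.7 mm/s = 0.3727 m/s. Sliding distance L = v·t = 0.3727 m/s × 159.2 s = 59.33 m.
Hardness H = 144.4 HV × 9.807 MPa/HV = 1416 MPa = 1.416e+09 Pa.
In SI base units: W = 11.28 N, H = 1.416e+09 Pa, K = 7.217e-07.
Archard volume V = K·W·L/H = 7.217e-07 · 11.28 · 59.33 / 1.416e+09 = 3.411e-13 m³.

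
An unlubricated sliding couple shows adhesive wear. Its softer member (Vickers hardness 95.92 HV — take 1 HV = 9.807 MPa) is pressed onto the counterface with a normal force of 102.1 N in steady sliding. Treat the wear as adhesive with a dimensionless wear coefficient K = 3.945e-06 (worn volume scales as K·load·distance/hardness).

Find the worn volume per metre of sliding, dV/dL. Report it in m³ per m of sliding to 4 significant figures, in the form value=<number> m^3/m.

value=4.282e-13 m^3/m

Intermediate values appear rounded; the computation holds exact precision — one final rounding to four significant figures.
Convert: Hardness H = 95.92 HV × 9.807 MPa/HV = 940.7 MPa = 9.407e+08 Pa.
As SI base values: W = 102.1 N, H = 9.407e+08 Pa, K = 3.945e-06.
Volumetric rate dV/dL = K·W/H, per unit distance: 3.945e-06 · 102.1 / 9.407e+08 = 4.282e-13 m³/m.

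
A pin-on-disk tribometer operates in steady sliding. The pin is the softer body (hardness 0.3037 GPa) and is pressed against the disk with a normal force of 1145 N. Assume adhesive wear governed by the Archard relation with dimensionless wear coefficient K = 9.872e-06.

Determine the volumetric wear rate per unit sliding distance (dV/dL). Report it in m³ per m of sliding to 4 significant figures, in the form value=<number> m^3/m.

Each operation runs at full float precision, and intermediate values are shown rounded — one final rounding: four significant figures.
Convert: Hardness H = 0.3037 GPa = 3.037e+08 Pa.
In SI base units, W = 1145 N, H = 3.037e+08 Pa, K = 9.872e-06.
The wear rate dV/dL = K·W/H, per unit distance: 9.872e-06 · 1145 / 3.037e+08 = 3.722e-11 m³/m.

value=3.722e-11 m^3/m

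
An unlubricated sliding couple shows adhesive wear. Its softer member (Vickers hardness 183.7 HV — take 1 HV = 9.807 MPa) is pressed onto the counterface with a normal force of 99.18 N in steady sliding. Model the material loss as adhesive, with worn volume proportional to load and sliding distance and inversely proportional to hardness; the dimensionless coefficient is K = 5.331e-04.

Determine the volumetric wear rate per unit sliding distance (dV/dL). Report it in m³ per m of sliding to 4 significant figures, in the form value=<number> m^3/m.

The algebra carries full precision. Intermediate values are printed rounded, and a single final rounding to 4 significant figures.
Convert: Hardness H = 183.7 HV × 9.807 MPa/HV = 1802 MPa = 1.802e+09 Pa.
In SI base units, W = 99.18 N, H = 1.802e+09 Pa, K = 5.331e-04.
The wear rate dV/dL = K·W/H: 5.331e-04 · 99.18 / 1.802e+09 = 2.935e-11 m³/m.

value=2.935e-11 m^3/m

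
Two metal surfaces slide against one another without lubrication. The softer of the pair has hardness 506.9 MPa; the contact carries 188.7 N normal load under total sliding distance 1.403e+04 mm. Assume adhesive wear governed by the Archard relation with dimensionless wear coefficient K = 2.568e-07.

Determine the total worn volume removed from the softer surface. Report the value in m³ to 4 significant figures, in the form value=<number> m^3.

Every step maintains full float precision — intermediate values are shown rounded. Rounded just once to four significant figures.
Distance covered L = 1.403e+04 mm = 14.03 m.
Hardness H = 506.9 MPa = 5.069e+08 Pa.
In SI base units, W = 188.7 N, H = 5.069e+08 Pa, K = 2.568e-07.
The Archard volume V = K·W·L/H = 2.568e-07 · 188.7 · 14.03 / 5.069e+08 = 1.341e-12 m³.

value=1.341e-12 m^3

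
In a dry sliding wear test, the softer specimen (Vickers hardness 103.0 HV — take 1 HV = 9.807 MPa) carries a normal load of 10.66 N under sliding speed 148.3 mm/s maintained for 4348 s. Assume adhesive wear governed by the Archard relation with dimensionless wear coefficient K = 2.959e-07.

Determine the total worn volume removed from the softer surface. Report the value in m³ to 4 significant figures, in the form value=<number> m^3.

value=2.014e-12 m^3

All working math keeps full precision. The intermediates are printed rounded; rounded just once, at four significant digits.
Convert: Sliding speed v = 148.3 mm/s = 0.1483 m/s. Distance L = v·t = 0.1483 m/s × 4348 s = 644.8 m.
Convert: Hardness H = 103.0 HV × 9.807 MPa/HV = 1010 MPa = 1.010e+09 Pa.
Restated in SI base units: W = 10.66 N, H = 1.010e+09 Pa, K = 2.959e-07.
Archard volume V = K·W·L/H = 2.959e-07 · 10.66 · 644.8 / 1.010e+09 = 2.014e-12 m³.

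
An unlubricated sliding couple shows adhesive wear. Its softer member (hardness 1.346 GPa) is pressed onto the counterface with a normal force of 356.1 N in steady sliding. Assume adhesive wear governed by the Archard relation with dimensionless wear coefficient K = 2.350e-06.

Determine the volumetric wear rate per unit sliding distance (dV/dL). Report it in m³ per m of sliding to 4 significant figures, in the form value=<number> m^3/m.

value=6.217e-13 m^3/m

The algebra holds full float precision; displayed values are rounded. Rounded just once, at 4 significant figures.
Hardness H = 1.346 GPa = 1.346e+09 Pa.
As SI base values: W = 356.1 N, H = 1.346e+09 Pa, K = 2.350e-06.
Sliding wear rate dV/dL = K·W/H (independent of L): 2.350e-06 · 356.1 / 1.346e+09 = 6.217e-13 m³/m.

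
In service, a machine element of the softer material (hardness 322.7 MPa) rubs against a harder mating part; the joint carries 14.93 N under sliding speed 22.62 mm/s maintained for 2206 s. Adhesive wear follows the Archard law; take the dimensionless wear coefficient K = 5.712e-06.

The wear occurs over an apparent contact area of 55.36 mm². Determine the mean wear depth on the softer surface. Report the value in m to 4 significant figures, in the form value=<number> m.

Printed values are rounded. Each operation holds full precision, and a lone final rounding, at 4 significant figures.
Convert: Sliding speed v = 22.62 mm/s = 0.02262 m/s. Sliding distance L = v·t = 0.02262 m/s × 2206 s = 49.90 m.
Convert: Hardness H = 322.7 MPa = 3.227e+08 Pa.
Convert: Contact area A = 55.36 mm² = 5.536e-05 m².
In SI base units, W = 14.93 N, H = 3.227e+08 Pa, K = 5.712e-06.
Archard volume V = K·W·L/H = 5.712e-06 · 14.93 · 49.90 / 3.227e+08 = 1.319e-11 m³.
Mean depth h = V/A = 1.319e-11 / 5.536e-05 = 2.382e-07 m.

value=2.382e-07 m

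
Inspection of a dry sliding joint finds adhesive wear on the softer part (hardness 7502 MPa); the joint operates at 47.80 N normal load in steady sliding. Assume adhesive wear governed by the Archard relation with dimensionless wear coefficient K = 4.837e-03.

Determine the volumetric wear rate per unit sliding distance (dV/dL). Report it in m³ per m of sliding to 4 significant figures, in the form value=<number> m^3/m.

value=3.082e-11 m^3/m

All working math carries exact precision, and the intermediates appear rounded — one last rounding to four significant digits.
Hardness H = 7502 MPa = 7.502e+09 Pa.
Working in SI base units: W = 47.80 N, H = 7.502e+09 Pa, K = 4.837e-03.
The wear rate dV/dL = K·W/H: 4.837e-03 · 47.80 / 7.502e+09 = 3.082e-11 m³/m.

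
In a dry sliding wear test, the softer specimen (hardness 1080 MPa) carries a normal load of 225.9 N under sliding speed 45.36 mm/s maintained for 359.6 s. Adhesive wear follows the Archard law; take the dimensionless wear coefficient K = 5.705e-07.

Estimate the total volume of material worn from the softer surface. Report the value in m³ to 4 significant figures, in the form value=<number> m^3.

Shown intermediates are rounded — all working math maintains full precision — one last rounding: four significant figures.
Sliding speed v = 45.36 mm/s = 0.04536 m/s. Distance covered L = v·t = 0.04536 m/s × 359.6 s = 16.31 m.
Hardness H = 1080 MPa = 1.080e+09 Pa.
Collected in SI base units: W = 225.9 N, H = 1.080e+09 Pa, K = 5.705e-07.
Worn volume V = K·W·L/H = 5.705e-07 · 225.9 · 16.31 / 1.080e+09 = 1.946e-12 m³.

value=1.946e-12 m^3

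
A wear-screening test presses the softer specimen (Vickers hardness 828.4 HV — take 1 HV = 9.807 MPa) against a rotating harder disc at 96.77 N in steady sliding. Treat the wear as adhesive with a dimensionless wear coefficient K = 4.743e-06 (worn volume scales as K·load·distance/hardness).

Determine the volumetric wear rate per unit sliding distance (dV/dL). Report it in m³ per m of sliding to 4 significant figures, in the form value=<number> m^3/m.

The computation holds exact precision — intermediates are printed rounded — a single final rounding to four significant figures.
Convert: Hardness H = 828.4 HV × 9.807 MPa/HV = 8124 MPa = 8.124e+09 Pa.
Restated in SI base units: W = 96.77 N, H = 8.124e+09 Pa, K = 4.743e-06.
The wear rate dV/dL = K·W/H, so: 4.743e-06 · 96.77 / 8.124e+09 = 5.650e-14 m³/m.

value=5.650e-14 m^3/m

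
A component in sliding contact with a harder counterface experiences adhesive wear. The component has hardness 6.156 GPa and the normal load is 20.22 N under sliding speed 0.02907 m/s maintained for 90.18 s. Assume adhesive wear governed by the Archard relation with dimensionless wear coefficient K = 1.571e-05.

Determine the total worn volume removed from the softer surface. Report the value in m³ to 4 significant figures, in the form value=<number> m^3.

Each operation maintains full float precision — displayed values are rounded; rounded just once: 4 significant digits.
The distance L = v·t = 0.02907 m/s × 90.18 s = 2.622 m.
Hardness H = 6.156 GPa = 6.156e+09 Pa.
Working in SI base units: W = 20.22 N, H = 6.156e+09 Pa, K = 1.571e-05.
Archard relation: V = K·W·L/H = 1.571e-05 · 20.22 · 2.622 / 6.156e+09 = 1.353e-13 m³.

value=1.353e-13 m^3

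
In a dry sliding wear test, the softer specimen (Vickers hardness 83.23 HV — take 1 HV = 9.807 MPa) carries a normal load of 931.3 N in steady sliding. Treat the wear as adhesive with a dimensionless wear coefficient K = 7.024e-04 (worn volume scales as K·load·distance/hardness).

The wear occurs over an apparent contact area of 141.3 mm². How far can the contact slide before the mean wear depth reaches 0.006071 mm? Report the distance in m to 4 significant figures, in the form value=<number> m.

All arithmetic carries full float precision, and displayed values are rounded — one last rounding to four significant figures.
Convert: Hardness H = 83.23 HV × 9.807 MPa/HV = 816.2 MPa = 8.162e+08 Pa.
Convert: Contact area A = 141.3 mm² = 1.413e-04 m².
Convert: Depth limit h_lim = 0.006071 mm = 6.071e-06 m.
Collected in SI base units: W = 931.3 N, H = 8.162e+08 Pa, K = 7.024e-04.
At the depth limit, V_lim = h_lim·A = 6.071e-06 · 1.413e-04 = 8.578e-10 m³.
Thus life L = V_lim·H/(K·W) = 8.578e-10 · 8.162e+08 / (7.024e-04 · 931.3) = 1.070 m.

value=1.070 m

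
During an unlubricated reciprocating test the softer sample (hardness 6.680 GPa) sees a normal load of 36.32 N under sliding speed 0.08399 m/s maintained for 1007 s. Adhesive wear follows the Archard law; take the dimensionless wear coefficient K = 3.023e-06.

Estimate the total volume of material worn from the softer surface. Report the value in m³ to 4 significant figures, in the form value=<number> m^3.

value=1.390e-12 m^3

All arithmetic runs at full float precision; printed values are rounded, and a single final rounding, at four significant figures.
Distance L = v·t = 0.08399 m/s × 1007 s = 84.58 m.
Hardness H = 6.680 GPa = 6.680e+09 Pa.
As SI base values: W = 36.32 N, H = 6.680e+09 Pa, K = 3.023e-06.
The Archard volume V = K·W·L/H = 3.023e-06 · 36.32 · 84.58 / 6.680e+09 = 1.390e-12 m³.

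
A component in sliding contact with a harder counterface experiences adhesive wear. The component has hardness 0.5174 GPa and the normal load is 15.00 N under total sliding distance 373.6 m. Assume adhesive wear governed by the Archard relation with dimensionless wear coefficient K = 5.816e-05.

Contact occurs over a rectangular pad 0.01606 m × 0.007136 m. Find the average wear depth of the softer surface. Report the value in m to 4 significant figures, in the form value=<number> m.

value=5.497e-06 m

Intermediates appear rounded — each operation keeps exact precision. Rounded once at the end: 4 significant figures.
Convert: Hardness H = 0.5174 GPa = 5.174e+08 Pa.
Convert: Contact area A = 0.01606 m × 0.007136 m = 1.146e-04 m².
As SI base values: W = 15.00 N, H = 5.174e+08 Pa, K = 5.816e-05.
The Archard volume V = K·W·L/H = 5.816e-05 · 15.00 · 373.6 / 5.174e+08 = 6.299e-10 m³.
Wear depth h = V/A = 6.299e-10 / 1.146e-04 = 5.497e-06 m.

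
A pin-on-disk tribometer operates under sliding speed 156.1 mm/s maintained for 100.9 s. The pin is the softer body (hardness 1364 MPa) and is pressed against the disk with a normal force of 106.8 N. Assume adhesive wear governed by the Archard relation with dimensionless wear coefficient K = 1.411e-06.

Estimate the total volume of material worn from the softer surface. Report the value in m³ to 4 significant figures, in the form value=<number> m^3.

Every step maintains full float precision; intermediates are displayed rounded, and one last rounding to four significant figures.
Sliding speed v = 156.1 mm/s = 0.1561 m/s. Distance covered L = v·t = 0.1561 m/s × 100.9 s = 15.75 m.
Hardness H = 1364 MPa = 1.364e+09 Pa.
SI base units throughout: W = 106.8 N, H = 1.364e+09 Pa, K = 1.411e-06.
Archard relation: V = K·W·L/H = 1.411e-06 · 106.8 · 15.75 / 1.364e+09 = 1.740e-12 m³.

value=1.740e-12 m^3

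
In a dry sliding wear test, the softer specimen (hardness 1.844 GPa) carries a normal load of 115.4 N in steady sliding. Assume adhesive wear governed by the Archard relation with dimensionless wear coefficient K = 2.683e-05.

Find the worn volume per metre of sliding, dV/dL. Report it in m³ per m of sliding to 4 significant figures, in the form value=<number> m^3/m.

Printed values are rounded — all arithmetic carries full precision, and rounded once at the end, at 4 significant digits.
Hardness H = 1.844 GPa = 1.844e+09 Pa.
SI base units throughout: W = 115.4 N, H = 1.844e+09 Pa, K = 2.683e-05.
Wear rate dV/dL = K·W/H — distance-free: 2.683e-05 · 115.4 / 1.844e+09 = 1.679e-12 m³/m.

value=1.679e-12 m^3/m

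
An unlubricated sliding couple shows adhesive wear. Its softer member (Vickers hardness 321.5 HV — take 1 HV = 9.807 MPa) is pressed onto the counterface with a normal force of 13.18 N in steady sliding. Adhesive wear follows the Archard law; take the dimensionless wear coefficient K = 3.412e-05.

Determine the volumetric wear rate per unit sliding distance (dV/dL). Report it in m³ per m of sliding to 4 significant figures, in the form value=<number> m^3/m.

Intermediate values are printed rounded; all arithmetic runs at exact precision. Rounded once at the end to 4 significant figures.
Hardness H = 321.5 HV × 9.807 MPa/HV = 3153 MPa = 3.153e+09 Pa.
SI base units throughout: W = 13.18 N, H = 3.153e+09 Pa, K = 3.412e-05.
The wear rate dV/dL = K·W/H, so: 3.412e-05 · 13.18 / 3.153e+09 = 1.426e-13 m³/m.

value=1.426e-13 m^3/m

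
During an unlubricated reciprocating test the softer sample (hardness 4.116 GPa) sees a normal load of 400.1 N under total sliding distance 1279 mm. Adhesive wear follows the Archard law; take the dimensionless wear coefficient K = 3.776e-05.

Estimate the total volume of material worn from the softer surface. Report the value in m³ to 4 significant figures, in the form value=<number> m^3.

All arithmetic keeps full precision, and the intermediates are displayed rounded. Rounded once at the end to 4 significant digits.
Convert: Path length L = 1279 mm = 1.279 m.
Convert: Hardness H = 4.116 GPa = 4.116e+09 Pa.
Restated in SI base units: W = 400.1 N, H = 4.116e+09 Pa, K = 3.776e-05.
Apply Archard: V = K·W·L/H = 3.776e-05 · 400.1 · 1.279 / 4.116e+09 = 4.695e-12 m³.

value=4.695e-12 m^3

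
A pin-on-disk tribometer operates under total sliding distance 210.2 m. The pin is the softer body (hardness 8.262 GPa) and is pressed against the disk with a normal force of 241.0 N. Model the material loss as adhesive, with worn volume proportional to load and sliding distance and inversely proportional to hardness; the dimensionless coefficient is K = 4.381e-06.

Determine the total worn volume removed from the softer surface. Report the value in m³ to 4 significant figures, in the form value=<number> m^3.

value=2.686e-11 m^3

Each operation carries exact precision — displayed values are rounded. Rounded once at the end, at 4 significant figures.
Hardness H = 8.262 GPa = 8.262e+09 Pa.
Restated in SI base units: W = 241.0 N, H = 8.262e+09 Pa, K = 4.381e-06.
Worn volume V = K·W·L/H = 4.381e-06 · 241.0 · 210.2 / 8.262e+09 = 2.686e-11 m³.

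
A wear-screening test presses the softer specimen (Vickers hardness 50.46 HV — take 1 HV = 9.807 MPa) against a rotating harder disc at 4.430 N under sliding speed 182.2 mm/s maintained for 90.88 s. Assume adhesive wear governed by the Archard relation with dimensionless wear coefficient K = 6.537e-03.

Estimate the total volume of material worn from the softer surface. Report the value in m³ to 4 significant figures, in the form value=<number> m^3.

All arithmetic runs at exact precision. Intermediate values are printed rounded, and one last rounding, at 4 significant digits.
Sliding speed v = 182.2 mm/s = 0.1822 m/s. Distance L = v·t = 0.1822 m/s × 90.88 s = 16.56 m.
Hardness H = 50.46 HV × 9.807 MPa/HV = 494.9 MPa = 4.949e+08 Pa.
In SI base units, W = 4.430 N, H = 4.949e+08 Pa, K = 6.537e-03.
The Archard volume V = K·W·L/H = 6.537e-03 · 4.430 · 16.56 / 4.949e+08 = 9.690e-10 m³.

value=9.690e-10 m^3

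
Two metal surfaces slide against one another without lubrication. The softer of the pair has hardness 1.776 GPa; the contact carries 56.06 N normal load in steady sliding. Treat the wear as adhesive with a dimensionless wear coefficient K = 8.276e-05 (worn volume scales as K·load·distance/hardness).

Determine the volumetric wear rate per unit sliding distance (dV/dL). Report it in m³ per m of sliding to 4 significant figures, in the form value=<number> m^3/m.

Intermediates are shown rounded. All arithmetic maintains full precision, and a single final rounding to four significant digits.
Convert: Hardness H = 1.776 GPa = 1.776e+09 Pa.
Collected in SI base units: W = 56.06 N, H = 1.776e+09 Pa, K = 8.276e-05.
Volumetric rate dV/dL = K·W/H (independent of L): 8.276e-05 · 56.06 / 1.776e+09 = 2.612e-12 m³/m.

value=2.612e-12 m^3/m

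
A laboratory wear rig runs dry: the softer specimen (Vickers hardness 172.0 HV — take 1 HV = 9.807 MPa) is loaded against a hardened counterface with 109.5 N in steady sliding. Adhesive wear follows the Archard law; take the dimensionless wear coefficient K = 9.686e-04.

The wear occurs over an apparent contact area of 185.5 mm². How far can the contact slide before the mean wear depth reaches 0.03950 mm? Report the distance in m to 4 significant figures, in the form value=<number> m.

Intermediates are printed rounded, and the computation keeps full float precision, and rounded just once to 4 significant figures.
Hardness H = 172.0 HV × 9.807 MPa/HV = 1687 MPa = 1.687e+09 Pa.
Contact area A = 185.5 mm² = 1.855e-04 m².
Depth limit h_lim = 0.03950 mm = 3.950e-05 m.
As SI base values: W = 109.5 N, H = 1.687e+09 Pa, K = 9.686e-04.
Allowed volume V_lim = h_lim·A = 3.950e-05 · 1.855e-04 = 7.327e-09 m³.
Inverting, life L = V_lim·H/(K·W) = 7.327e-09 · 1.687e+09 / (9.686e-04 · 109.5) = 116.5 m.

value=116.5 m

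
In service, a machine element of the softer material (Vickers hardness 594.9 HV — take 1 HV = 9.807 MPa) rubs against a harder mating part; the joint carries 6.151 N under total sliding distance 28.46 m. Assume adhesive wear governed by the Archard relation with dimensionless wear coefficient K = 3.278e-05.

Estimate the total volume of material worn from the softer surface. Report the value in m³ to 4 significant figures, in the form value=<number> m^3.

Intermediates are displayed rounded. Every step holds full float precision. Rounded just once, at 4 significant digits.
Hardness H = 594.9 HV × 9.807 MPa/HV = 5834 MPa = 5.834e+09 Pa.
SI base units throughout: W = 6.151 N, H = 5.834e+09 Pa, K = 3.278e-05.
Wear volume V = K·W·L/H = 3.278e-05 · 6.151 · 28.46 / 5.834e+09 = 9.836e-13 m³.

value=9.836e-13 m^3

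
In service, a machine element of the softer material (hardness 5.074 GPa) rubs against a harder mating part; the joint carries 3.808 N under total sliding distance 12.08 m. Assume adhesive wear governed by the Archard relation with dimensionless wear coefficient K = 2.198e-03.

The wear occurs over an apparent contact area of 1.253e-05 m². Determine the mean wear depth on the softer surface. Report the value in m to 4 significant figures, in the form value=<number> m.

Every step carries full precision. The intermediates are shown rounded — a single final rounding: 4 significant figures.
Hardness H = 5.074 GPa = 5.074e+09 Pa.
Restated in SI base units: W = 3.808 N, H = 5.074e+09 Pa, K = 2.198e-03.
Apply Archard: V = K·W·L/H = 2.198e-03 · 3.808 · 12.08 / 5.074e+09 = 1.993e-11 m³.
Mean wear depth h = V/A = 1.993e-11 / 1.253e-05 = 1.590e-06 m.

value=1.590e-06 m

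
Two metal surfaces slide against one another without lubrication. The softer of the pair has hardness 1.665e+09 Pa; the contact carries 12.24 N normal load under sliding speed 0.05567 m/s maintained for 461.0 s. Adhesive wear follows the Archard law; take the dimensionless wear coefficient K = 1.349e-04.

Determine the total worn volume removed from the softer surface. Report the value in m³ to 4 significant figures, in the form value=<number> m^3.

Each operation runs at full float precision; shown intermediates are rounded — rounded once at the end: 4 significant digits.
Convert: Total distance L = v·t = 0.05567 m/s × 461.0 s = 25.66 m.
Expressed in SI base units: W = 12.24 N, H = 1.665e+09 Pa, K = 1.349e-04.
Apply Archard: V = K·W·L/H = 1.349e-04 · 12.24 · 25.66 / 1.665e+09 = 2.545e-11 m³.

value=2.545e-11 m^3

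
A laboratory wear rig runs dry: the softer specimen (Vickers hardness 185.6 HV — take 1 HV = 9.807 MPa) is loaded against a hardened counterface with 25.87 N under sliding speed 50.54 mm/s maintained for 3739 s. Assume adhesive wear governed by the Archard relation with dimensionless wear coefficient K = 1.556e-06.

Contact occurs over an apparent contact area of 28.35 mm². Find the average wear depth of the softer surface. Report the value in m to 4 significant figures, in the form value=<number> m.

value=1.474e-07 m

The intermediates are shown rounded, and each operation maintains exact precision. Rounded once at the end, at 4 significant digits.
Convert: Sliding speed v = 50.54 mm/s = 0.05054 m/s. Distance covered L = v·t = 0.05054 m/s × 3739 s = 189.0 m.
Convert: Hardness H = 185.6 HV × 9.807 MPa/HV = 1820 MPa = 1.820e+09 Pa.
Convert: Contact area A = 28.35 mm² = 2.835e-05 m².
SI base units throughout: W = 25.87 N, H = 1.820e+09 Pa, K = 1.556e-06.
Worn volume V = K·W·L/H = 1.556e-06 · 25.87 · 189.0 / 1.820e+09 = 4.179e-12 m³.
Average depth h = V/A = 4.179e-12 / 2.835e-05 = 1.474e-07 m.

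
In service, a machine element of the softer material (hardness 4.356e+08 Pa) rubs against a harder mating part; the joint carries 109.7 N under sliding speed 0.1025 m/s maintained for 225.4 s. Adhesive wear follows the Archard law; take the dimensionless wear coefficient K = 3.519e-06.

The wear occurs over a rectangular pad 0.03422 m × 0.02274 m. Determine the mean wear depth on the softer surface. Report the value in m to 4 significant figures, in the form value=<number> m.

value=2.631e-08 m

Shown intermediates are rounded, and all arithmetic keeps exact precision — a single final rounding: 4 significant figures.
Convert: Total distance L = v·t = 0.1025 m/s × 225.4 s = 23.10 m.
Convert: Contact area A = 0.03422 m × 0.02274 m = 7.782e-04 m².
Working in SI base units: W = 109.7 N, H = 4.356e+08 Pa, K = 3.519e-06.
Apply Archard: V = K·W·L/H = 3.519e-06 · 109.7 · 23.10 / 4.356e+08 = 2.047e-11 m³.
Mean wear depth h = V/A = 2.047e-11 / 7.782e-04 = 2.631e-08 m.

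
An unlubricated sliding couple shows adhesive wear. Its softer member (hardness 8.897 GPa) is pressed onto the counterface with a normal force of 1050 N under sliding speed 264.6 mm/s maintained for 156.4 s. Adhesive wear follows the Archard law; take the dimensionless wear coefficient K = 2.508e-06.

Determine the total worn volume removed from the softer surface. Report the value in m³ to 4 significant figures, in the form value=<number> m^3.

value=1.225e-11 m^3

Every step keeps exact precision, and intermediate values are shown rounded — a single final rounding, at four significant figures.
Sliding speed v = 264.6 mm/s = 0.2646 m/s. Distance covered L = v·t = 0.2646 m/s × 156.4 s = 41.38 m.
Hardness H = 8.897 GPa = 8.897e+09 Pa.
SI base units throughout: W = 1050 N, H = 8.897e+09 Pa, K = 2.508e-06.
Wear volume V = K·W·L/H = 2.508e-06 · 1050 · 41.38 / 8.897e+09 = 1.225e-11 m³.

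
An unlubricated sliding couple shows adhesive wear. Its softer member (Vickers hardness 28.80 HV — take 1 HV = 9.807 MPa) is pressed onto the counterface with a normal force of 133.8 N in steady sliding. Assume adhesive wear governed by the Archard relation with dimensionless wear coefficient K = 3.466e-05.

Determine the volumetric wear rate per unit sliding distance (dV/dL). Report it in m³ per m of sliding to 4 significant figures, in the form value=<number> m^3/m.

The computation holds exact precision. Intermediate values are printed rounded; one last rounding: four significant digits.
Hardness H = 28.80 HV × 9.807 MPa/HV = 282.4 MPa = 2.824e+08 Pa.
In SI base units: W = 133.8 N, H = 2.824e+08 Pa, K = 3.466e-05.
Wear rate dV/dL = K·W/H, so: 3.466e-05 · 133.8 / 2.824e+08 = 1.642e-11 m³/m.

value=1.642e-11 m^3/m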